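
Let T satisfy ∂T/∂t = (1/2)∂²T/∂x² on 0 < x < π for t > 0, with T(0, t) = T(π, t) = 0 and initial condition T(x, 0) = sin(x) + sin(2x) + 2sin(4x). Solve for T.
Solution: Using separation of variables T = X(x)G(t):
Eigenfunctions: sin(nx), n = 1, 2, 3, ...
General solution: T(x, t) = Σ c_n sin(nx) exp(-n² t/2)
Matching T(x,0) = sin(x) + sin(2x) + 2sin(4x) term by term: c_1=1, c_2=1, c_4=2.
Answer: T(x, t) = exp(-2t)sin(2x) + 2exp(-8t)sin(4x) + exp(-t/2)sin(x)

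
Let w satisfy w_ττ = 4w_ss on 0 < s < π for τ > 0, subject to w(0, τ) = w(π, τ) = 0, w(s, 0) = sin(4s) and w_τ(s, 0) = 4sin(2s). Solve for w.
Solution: Separating variables: w = Σ [A_n cos(ω_n τ) + B_n sin(ω_n τ)] sin(ns), ω_n = 2n. From ICs (B_n = velocity coefficient / ω_n): A_4=1, B_2=1.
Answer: w(s, τ) = sin(2s)sin(4τ) + sin(4s)cos(8τ)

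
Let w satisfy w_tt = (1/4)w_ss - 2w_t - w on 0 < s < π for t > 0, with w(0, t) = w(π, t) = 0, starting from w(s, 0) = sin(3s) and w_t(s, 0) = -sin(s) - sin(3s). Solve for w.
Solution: Substitute w = exp(-t)u, i.e. u = exp(t)w.
By the product rule, w_t = exp(-t)(u_t - u), w_tt = exp(-t)(u_tt - 2u_t + u), w_ss = exp(-t)u_ss.
Substituting into the PDE and dividing by exp(-t): u_tt - 2u_t + u = (1/4)u_ss - 2(u_t - u) - u.
The lower-order terms cancel, leaving the standard wave equation u_tt = (1/4)u_ss.
Initial data for u: u(s,0) = w(s,0) = sin(3s); u_t(s,0) = w_t(s,0) + w(s,0) = -sin(s). The boundary conditions carry over: u(0,t) = u(π,t) = 0.
Solve for u:
  Using separation of variables u = X(s)T(t):
  Eigenfunctions: sin(ns), n = 1, 2, 3, ...
  General solution: u(s, t) = Σ [A_n cos(n t/2) + B_n sin(n t/2)] sin(ns)
  From u(s,0) = sin(3s): A_3=1. From u_t(s,0) = -sin(s), using u_t(s,0) = Σ ω_n B_n sin(ns) with ω_n = n/2: B_1 = (-1)/(1/2) = -2.
Hence u(s,t) = -2sin(s)sin(t/2) + sin(3s)cos(3t/2).
Transform back: w(s,t) = exp(-t)u(s,t).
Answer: w(s, t) = -2exp(-t)sin(s)sin(t/2) + exp(-t)sin(3s)cos(3t/2)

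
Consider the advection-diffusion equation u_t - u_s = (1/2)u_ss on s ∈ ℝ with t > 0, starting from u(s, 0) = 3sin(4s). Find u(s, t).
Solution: Moving frame: η = s + t, σ = t, u = w(η,σ), so u_t = w_σ + w_η and u_ss = w_ηη.
Hence u_t - u_s = w_σ and the PDE becomes the heat equation w_σ = (1/2)w_ηη on η ∈ ℝ.
Initial data: w(η,0) = u(η,0) = 3sin(4η). Each mode sin(nη) decays as exp(-n²σ/2) on ℝ, so w(η,σ) = Σ c_n exp(-n²σ/2) sin(nη) with c_4=3: w(η,σ) = 3exp(-8σ)sin(4η).
Substituting back: u(s,t) = w(s + t, t).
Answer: u(s, t) = 3exp(-8t)sin(4s + 4t)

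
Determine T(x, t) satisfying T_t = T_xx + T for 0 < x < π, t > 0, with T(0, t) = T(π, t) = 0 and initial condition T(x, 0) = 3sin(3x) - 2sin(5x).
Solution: Substitute T = exp(t)u.
Then T_t = exp(t)(u_t + u), T_xx = exp(t)u_xx; substituting and dividing by exp(t), the lower-order terms cancel: u_t = u_xx (standard heat equation).
Data for u: u(x,0) = T(x,0) = 3sin(3x) - 2sin(5x). The boundary conditions carry over: u(0,t) = u(π,t) = 0.
Separating variables: u = Σ c_n exp(-n²t) sin(nx). From u(x,0) = 3sin(3x) - 2sin(5x): c_3=3, c_5=-2.
So u(x,t) = 3exp(-9t)sin(3x) - 2exp(-25t)sin(5x), and T(x,t) = exp(t)u(x,t).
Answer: T(x, t) = 3exp(-8t)sin(3x) - 2exp(-24t)sin(5x)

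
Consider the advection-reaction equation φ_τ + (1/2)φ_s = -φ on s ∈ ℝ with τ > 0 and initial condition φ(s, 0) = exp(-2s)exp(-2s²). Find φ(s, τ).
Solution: Substitute φ = exp(-2s)u.
Then φ_s = exp(-2s)(u_s - 2u), φ_τ = exp(-2s)u_τ; substituting and dividing by exp(-2s), the lower-order terms cancel: u_τ + (1/2)u_s = 0 (standard advection equation).
Data for u: u(s,0) = exp(2s)φ(s,0) = exp(-2s²).
By characteristics (ds/dτ = 1/2), u(s,τ) = f(s - (1/2)τ) with f = u(·, 0).
So u(s,τ) = exp(-2(s - τ/2)²), and φ(s,τ) = exp(-2s)u(s,τ).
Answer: φ(s, τ) = exp(-2s)exp(-2(s - τ/2)²)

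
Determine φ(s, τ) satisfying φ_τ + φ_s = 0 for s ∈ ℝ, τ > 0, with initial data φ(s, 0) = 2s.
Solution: By method of characteristics (waves move right with speed 1):
Along characteristics s - τ = const, φ is constant, so φ(s,τ) = f(s - τ) with f = φ(·, 0).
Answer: φ(s, τ) = 2s - 2τ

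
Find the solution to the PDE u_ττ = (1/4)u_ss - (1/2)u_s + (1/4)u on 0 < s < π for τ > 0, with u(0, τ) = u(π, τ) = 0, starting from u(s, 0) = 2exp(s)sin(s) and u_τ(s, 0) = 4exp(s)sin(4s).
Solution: Substitute u = exp(s)w.
Then u_s = exp(s)(w_s + w), u_ss = exp(s)(w_ss + 2w_s + w), u_ττ = exp(s)w_ττ; substituting and dividing by exp(s), the lower-order terms cancel: w_ττ = (1/4)w_ss (standard wave equation).
Data for w: w(s,0) = exp(-s)u(s,0) = 2sin(s); w_τ(s,0) = exp(-s)u_τ(s,0) = 4sin(4s). The boundary conditions carry over: w(0,τ) = w(π,τ) = 0.
Separating variables: w = Σ [A_n cos(ω_n τ) + B_n sin(ω_n τ)] sin(ns), ω_n = n/2. From ICs (B_n = velocity coefficient / ω_n): A_1=2, B_4=2.
So w(s,τ) = 2sin(s)cos(τ/2) + 2sin(4s)sin(2τ), and u(s,τ) = exp(s)w(s,τ).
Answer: u(s, τ) = 2exp(s)sin(s)cos(τ/2) + 2exp(s)sin(4s)sin(2τ)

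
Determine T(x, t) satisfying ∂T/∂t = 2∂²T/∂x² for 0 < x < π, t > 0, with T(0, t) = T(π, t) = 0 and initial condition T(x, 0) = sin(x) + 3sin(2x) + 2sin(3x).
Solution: Using separation of variables T = X(x)G(t):
Eigenfunctions: sin(nx), n = 1, 2, 3, ...
General solution: T(x, t) = Σ c_n sin(nx) exp(-2n² t)
Matching T(x,0) = sin(x) + 3sin(2x) + 2sin(3x) term by term: c_1=1, c_2=3, c_3=2.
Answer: T(x, t) = exp(-2t)sin(x) + 3exp(-8t)sin(2x) + 2exp(-18t)sin(3x)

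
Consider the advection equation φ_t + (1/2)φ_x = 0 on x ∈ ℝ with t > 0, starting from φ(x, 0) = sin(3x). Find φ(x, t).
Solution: By method of characteristics (waves move right with speed 1/2):
Along characteristics x - (1/2)t = const, φ is constant, so φ(x,t) = f(x - (1/2)t) with f = φ(·, 0).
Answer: φ(x, t) = -sin(3t/2 - 3x)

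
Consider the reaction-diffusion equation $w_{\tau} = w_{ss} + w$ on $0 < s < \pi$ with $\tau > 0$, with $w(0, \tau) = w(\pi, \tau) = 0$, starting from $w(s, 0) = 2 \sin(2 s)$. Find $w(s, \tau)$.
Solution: Substitute $w = e^{\tau}u$, i.e. $u = e^{-\tau}w$.
By the product rule, $w_{\tau} = e^{\tau}(u_{\tau} + u)$, $w_{ss} = e^{\tau}u_{ss}$.
Substituting into the PDE and dividing by $e^{\tau}$: $u_{\tau} + u = u_{ss} + u$.
The lower-order terms cancel, leaving the standard heat equation $u_{\tau} = u_{ss}$.
Initial data for $u$: $u(s,0) = w(s,0) = 2 \sin(2 s)$. The boundary conditions carry over: $u(0,\tau) = u(\pi,\tau) = 0$.
Solve for $u$:
  Using separation of variables $u = X(s)T(\tau)$:
  Eigenfunctions: $\sin(ns)$, $n = 1, 2, 3, \ldots$
  General solution: $u(s, \tau) = \sum c_n \sin(ns) e^{-n^2 \tau}$
  Matching $u(s,0) = 2 \sin(2 s)$ term by term: $c_2=2$.
Hence $u(s,\tau) = 2 e^{-4 \tau} \sin(2 s)$.
Transform back: $w(s,\tau) = e^{\tau}u(s,\tau)$.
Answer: $w(s, \tau) = 2 e^{-3 \tau} \sin(2 s)$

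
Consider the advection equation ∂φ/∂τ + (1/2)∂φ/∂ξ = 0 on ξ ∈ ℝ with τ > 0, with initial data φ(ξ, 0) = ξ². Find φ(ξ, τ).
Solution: By method of characteristics (waves move right with speed 1/2):
Along characteristics ξ - (1/2)τ = const, φ is constant, so φ(ξ,τ) = f(ξ - (1/2)τ) with f = φ(·, 0).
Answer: φ(ξ, τ) = ξ² - ξτ + (1/4)τ²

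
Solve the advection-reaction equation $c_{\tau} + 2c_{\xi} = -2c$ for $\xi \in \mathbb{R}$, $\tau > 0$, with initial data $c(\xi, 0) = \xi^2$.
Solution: Substitute $c = e^{-2\tau}u$.
Then $c_{\tau} = e^{-2\tau}(u_{\tau} - 2u)$, $c_{\xi} = e^{-2\tau}u_{\xi}$; substituting and dividing by $e^{-2\tau}$, the lower-order terms cancel: $u_{\tau} + 2u_{\xi} = 0$ (standard advection equation).
Data for $u$: $u(\xi,0) = c(\xi,0) = \xi^2$.
By characteristics ($d\xi/d\tau = 2$), $u(\xi,\tau) = f(\xi - 2\tau)$ with $f = u( \cdot , 0)$.
So $u(\xi,\tau) = \xi^2 - 4 \xi \tau + 4 \tau^2$, and $c(\xi,\tau) = e^{-2\tau}u(\xi,\tau)$.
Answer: $c(\xi, \tau) = 4 \tau^2 e^{-2 \tau} - 4 \tau \xi e^{-2 \tau} + \xi^2 e^{-2 \tau}$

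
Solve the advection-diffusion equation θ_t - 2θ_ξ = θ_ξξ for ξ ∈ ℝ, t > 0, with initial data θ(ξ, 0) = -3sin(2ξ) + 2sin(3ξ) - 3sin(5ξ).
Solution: Change to a moving frame: let η = ξ + 2t, σ = t and write θ(ξ,t) = u(η,σ).
By the chain rule θ_t = u_σ + 2u_η, θ_ξ = u_η, θ_ξξ = u_ηη.
Then θ_t - 2θ_ξ = u_σ: the advection term cancels and the PDE becomes the heat equation u_σ = u_ηη on η ∈ ℝ.
Initial data: u(η,0) = θ(η,0) = -3sin(2η) + 2sin(3η) - 3sin(5η).
On η ∈ ℝ each mode satisfies (sin(nη))″ = -n² sin(nη), so exp(-n²σ) sin(nη) solves the heat equation; by superposition u(η,σ) = Σ c_n exp(-n²σ) sin(nη).
Reading off the coefficients: c_2=-3, c_3=2, c_5=-3, so u(η,σ) = -3exp(-4σ)sin(2η) + 2exp(-9σ)sin(3η) - 3exp(-25σ)sin(5η).
Substituting back η = ξ + 2t, σ = t: θ(ξ,t) = u(ξ + 2t, t).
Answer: θ(ξ, t) = -3exp(-4t)sin(4t + 2ξ) + 2exp(-9t)sin(6t + 3ξ) - 3exp(-25t)sin(10t + 5ξ)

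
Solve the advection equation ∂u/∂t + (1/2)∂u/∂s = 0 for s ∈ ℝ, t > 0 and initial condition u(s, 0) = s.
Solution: By characteristics (ds/dt = 1/2), u(s,t) = f(s - (1/2)t) with f = u(·, 0).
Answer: u(s, t) = s - (1/2)t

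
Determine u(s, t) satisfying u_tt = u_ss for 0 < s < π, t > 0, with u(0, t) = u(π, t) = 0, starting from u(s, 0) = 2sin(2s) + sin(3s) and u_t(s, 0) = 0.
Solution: Using separation of variables u = X(s)T(t):
Eigenfunctions: sin(ns), n = 1, 2, 3, ...
General solution: u(s, t) = Σ [A_n cos(n t) + B_n sin(n t)] sin(ns)
From u(s,0) = 2sin(2s) + sin(3s): A_2=2, A_3=1. From u_t(s,0) = 0: all B_n = 0.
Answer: u(s, t) = 2sin(2s)cos(2t) + sin(3s)cos(3t)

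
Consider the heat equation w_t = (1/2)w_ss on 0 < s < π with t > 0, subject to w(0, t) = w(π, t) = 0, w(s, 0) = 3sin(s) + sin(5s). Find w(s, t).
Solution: Separating variables: w = Σ c_n exp(-n²t/2) sin(ns). From w(s,0) = 3sin(s) + sin(5s): c_1=3, c_5=1.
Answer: w(s, t) = 3exp(-t/2)sin(s) + exp(-25t/2)sin(5s)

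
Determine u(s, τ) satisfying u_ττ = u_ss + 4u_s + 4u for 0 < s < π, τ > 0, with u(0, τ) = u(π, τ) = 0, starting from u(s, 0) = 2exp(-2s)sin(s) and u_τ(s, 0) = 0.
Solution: Substitute u = exp(-2s)w.
Then u_s = exp(-2s)(w_s - 2w), u_ss = exp(-2s)(w_ss - 4w_s + 4w), u_ττ = exp(-2s)w_ττ; substituting and dividing by exp(-2s), the lower-order terms cancel: w_ττ = w_ss (standard wave equation).
Data for w: w(s,0) = exp(2s)u(s,0) = 2sin(s); w_τ(s,0) = exp(2s)u_τ(s,0) = 0. The boundary conditions carry over: w(0,τ) = w(π,τ) = 0.
Separating variables: w = Σ [A_n cos(ω_n τ) + B_n sin(ω_n τ)] sin(ns), ω_n = n. From ICs: A_1=2.
So w(s,τ) = 2sin(s)cos(τ), and u(s,τ) = exp(-2s)w(s,τ).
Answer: u(s, τ) = 2exp(-2s)sin(s)cos(τ)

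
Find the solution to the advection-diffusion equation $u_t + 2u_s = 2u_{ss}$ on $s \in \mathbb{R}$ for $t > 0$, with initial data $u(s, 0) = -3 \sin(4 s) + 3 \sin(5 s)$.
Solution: Change to a moving frame: let $\eta = s - 2t$, $\sigma = t$ and write $u(s,t) = w(\eta,\sigma)$.
By the chain rule $u_t = w_{\sigma} - 2w_{\eta}$, $u_s = w_{\eta}$, $u_{ss} = w_{\eta\eta}$.
Then $u_t + 2u_s = w_{\sigma}$: the advection term cancels and the PDE becomes the heat equation $w_{\sigma} = 2w_{\eta\eta}$ on $\eta \in \mathbb{R}$.
Initial data: $w(\eta,0) = u(\eta,0) = -3 \sin(4 \eta) + 3 \sin(5 \eta)$.
On $\eta \in \mathbb{R}$ each mode satisfies $(\sin(n\eta))'' = -n^2 \sin(n\eta)$, so $e^{-2n^2\sigma} \sin(n\eta)$ solves the heat equation; by superposition $w(\eta,\sigma) = \sum c_n e^{-2n^2\sigma} \sin(n\eta)$.
Reading off the coefficients: $c_4=-3, c_5=3$, so $w(\eta,\sigma) = -3 e^{-32 \sigma} \sin(4 \eta) + 3 e^{-50 \sigma} \sin(5 \eta)$.
Substituting back $\eta = s - 2t$, $\sigma = t$: $u(s,t) = w(s - 2t, t)$.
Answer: $u(s, t) = -3 e^{-32 t} \sin(4 s - 8 t) + 3 e^{-50 t} \sin(5 s - 10 t)$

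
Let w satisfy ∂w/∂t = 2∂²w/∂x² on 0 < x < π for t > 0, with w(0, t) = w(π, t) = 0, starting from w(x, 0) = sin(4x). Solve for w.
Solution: Using separation of variables w = X(x)T(t):
Eigenfunctions: sin(nx), n = 1, 2, 3, ...
General solution: w(x, t) = Σ c_n sin(nx) exp(-2n² t)
Matching w(x,0) = sin(4x) term by term: c_4=1.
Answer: w(x, t) = exp(-32t)sin(4x)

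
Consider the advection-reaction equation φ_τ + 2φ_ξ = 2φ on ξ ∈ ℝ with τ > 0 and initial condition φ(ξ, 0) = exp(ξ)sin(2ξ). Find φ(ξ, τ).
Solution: Substitute φ = exp(ξ)u, i.e. u = exp(-ξ)φ.
By the product rule, φ_ξ = exp(ξ)(u_ξ + u), φ_τ = exp(ξ)u_τ.
Substituting into the PDE and dividing by exp(ξ): u_τ + 2(u_ξ + u) = 2u.
The lower-order terms cancel, leaving the standard advection equation u_τ + 2u_ξ = 0.
Initial data for u: u(ξ,0) = exp(-ξ)φ(ξ,0) = sin(2ξ).
Solve for u:
  By method of characteristics (waves move right with speed 2):
  Along characteristics ξ - 2τ = const, u is constant, so u(ξ,τ) = f(ξ - 2τ) with f = u(·, 0).
Hence u(ξ,τ) = sin(2ξ - 4τ).
Transform back: φ(ξ,τ) = exp(ξ)u(ξ,τ).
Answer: φ(ξ, τ) = exp(ξ)sin(2ξ - 4τ)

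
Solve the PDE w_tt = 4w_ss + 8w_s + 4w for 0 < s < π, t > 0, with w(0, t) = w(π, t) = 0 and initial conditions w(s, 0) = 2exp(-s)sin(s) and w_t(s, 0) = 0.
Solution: Substitute w = exp(-s)u.
Then w_s = exp(-s)(u_s - u), w_ss = exp(-s)(u_ss - 2u_s + u), w_tt = exp(-s)u_tt; substituting and dividing by exp(-s), the lower-order terms cancel: u_tt = 4u_ss (standard wave equation).
Data for u: u(s,0) = exp(s)w(s,0) = 2sin(s); u_t(s,0) = exp(s)w_t(s,0) = 0. The boundary conditions carry over: u(0,t) = u(π,t) = 0.
Separating variables: u = Σ [A_n cos(ω_n t) + B_n sin(ω_n t)] sin(ns), ω_n = 2n. From ICs: A_1=2.
So u(s,t) = 2sin(s)cos(2t), and w(s,t) = exp(-s)u(s,t).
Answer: w(s, t) = 2exp(-s)sin(s)cos(2t)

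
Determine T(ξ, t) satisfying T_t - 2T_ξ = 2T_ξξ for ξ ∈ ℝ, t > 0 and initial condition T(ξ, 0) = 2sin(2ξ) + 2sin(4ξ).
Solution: Change to a moving frame: let η = ξ + 2t, σ = t and write T(ξ,t) = u(η,σ).
By the chain rule T_t = u_σ + 2u_η, T_ξ = u_η, T_ξξ = u_ηη.
Then T_t - 2T_ξ = u_σ: the advection term cancels and the PDE becomes the heat equation u_σ = 2u_ηη on η ∈ ℝ.
Initial data: u(η,0) = T(η,0) = 2sin(2η) + 2sin(4η).
On η ∈ ℝ each mode satisfies (sin(nη))″ = -n² sin(nη), so exp(-2n²σ) sin(nη) solves the heat equation; by superposition u(η,σ) = Σ c_n exp(-2n²σ) sin(nη).
Reading off the coefficients: c_2=2, c_4=2, so u(η,σ) = 2exp(-8σ)sin(2η) + 2exp(-32σ)sin(4η).
Substituting back η = ξ + 2t, σ = t: T(ξ,t) = u(ξ + 2t, t).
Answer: T(ξ, t) = 2exp(-8t)sin(4t + 2ξ) + 2exp(-32t)sin(8t + 4ξ)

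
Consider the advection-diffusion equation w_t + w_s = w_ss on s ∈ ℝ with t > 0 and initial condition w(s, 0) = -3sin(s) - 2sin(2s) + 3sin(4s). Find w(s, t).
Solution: Change to a moving frame: let η = s - t, σ = t and write w(s,t) = u(η,σ).
By the chain rule w_t = u_σ - u_η, w_s = u_η, w_ss = u_ηη.
Then w_t + w_s = u_σ: the advection term cancels and the PDE becomes the heat equation u_σ = u_ηη on η ∈ ℝ.
Initial data: u(η,0) = w(η,0) = -3sin(η) - 2sin(2η) + 3sin(4η).
On η ∈ ℝ each mode satisfies (sin(nη))″ = -n² sin(nη), so exp(-n²σ) sin(nη) solves the heat equation; by superposition u(η,σ) = Σ c_n exp(-n²σ) sin(nη).
Reading off the coefficients: c_1=-3, c_2=-2, c_4=3, so u(η,σ) = -3exp(-σ)sin(η) - 2exp(-4σ)sin(2η) + 3exp(-16σ)sin(4η).
Substituting back η = s - t, σ = t: w(s,t) = u(s - t, t).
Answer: w(s, t) = -3exp(-t)sin(s - t) - 2exp(-4t)sin(2s - 2t) + 3exp(-16t)sin(4s - 4t)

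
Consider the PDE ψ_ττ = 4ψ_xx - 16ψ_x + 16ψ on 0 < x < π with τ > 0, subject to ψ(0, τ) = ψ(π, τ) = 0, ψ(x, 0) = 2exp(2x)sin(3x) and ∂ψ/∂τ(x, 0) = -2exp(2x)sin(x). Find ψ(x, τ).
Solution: Substitute ψ = exp(2x)u, i.e. u = exp(-2x)ψ.
By the product rule, ψ_x = exp(2x)(u_x + 2u), ψ_xx = exp(2x)(u_xx + 4u_x + 4u), ψ_ττ = exp(2x)u_ττ.
Substituting into the PDE and dividing by exp(2x): u_ττ = 4(u_xx + 4u_x + 4u) - 16(u_x + 2u) + 16u.
The lower-order terms cancel, leaving the standard wave equation u_ττ = 4u_xx.
Initial data for u: u(x,0) = exp(-2x)ψ(x,0) = 2sin(3x); u_τ(x,0) = exp(-2x)ψ_τ(x,0) = -2sin(x). The boundary conditions carry over: u(0,τ) = u(π,τ) = 0.
Solve for u:
  Using separation of variables u = X(x)T(τ):
  Eigenfunctions: sin(nx), n = 1, 2, 3, ...
  General solution: u(x, τ) = Σ [A_n cos(2n τ) + B_n sin(2n τ)] sin(nx)
  From u(x,0) = 2sin(3x): A_3=2. From u_τ(x,0) = -2sin(x), using u_τ(x,0) = Σ ω_n B_n sin(nx) with ω_n = 2n: B_1 = (-2)/2 = -1.
Hence u(x,τ) = -sin(x)sin(2τ) + 2sin(3x)cos(6τ).
Transform back: ψ(x,τ) = exp(2x)u(x,τ).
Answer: ψ(x, τ) = -exp(2x)sin(x)sin(2τ) + 2exp(2x)sin(3x)cos(6τ)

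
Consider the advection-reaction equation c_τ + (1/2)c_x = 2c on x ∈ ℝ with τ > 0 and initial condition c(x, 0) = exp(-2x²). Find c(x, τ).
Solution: Substitute c = exp(2τ)u, i.e. u = exp(-2τ)c.
By the product rule, c_τ = exp(2τ)(u_τ + 2u), c_x = exp(2τ)u_x.
Substituting into the PDE and dividing by exp(2τ): u_τ + 2u + (1/2)u_x = 2u.
The lower-order terms cancel, leaving the standard advection equation u_τ + (1/2)u_x = 0.
Initial data for u: u(x,0) = c(x,0) = exp(-2x²).
Solve for u:
  By method of characteristics (waves move right with speed 1/2):
  Along characteristics x - (1/2)τ = const, u is constant, so u(x,τ) = f(x - (1/2)τ) with f = u(·, 0).
Hence u(x,τ) = exp(-2(x - τ/2)²).
Transform back: c(x,τ) = exp(2τ)u(x,τ).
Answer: c(x, τ) = exp(2τ)exp(-2(x - τ/2)²)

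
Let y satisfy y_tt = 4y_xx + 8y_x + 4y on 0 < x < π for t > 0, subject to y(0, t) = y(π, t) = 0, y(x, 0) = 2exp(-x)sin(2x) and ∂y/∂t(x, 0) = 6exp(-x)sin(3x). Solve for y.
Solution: Substitute y = exp(-x)u.
Then y_x = exp(-x)(u_x - u), y_xx = exp(-x)(u_xx - 2u_x + u), y_tt = exp(-x)u_tt; substituting and dividing by exp(-x), the lower-order terms cancel: u_tt = 4u_xx (standard wave equation).
Data for u: u(x,0) = exp(x)y(x,0) = 2sin(2x); u_t(x,0) = exp(x)y_t(x,0) = 6sin(3x). The boundary conditions carry over: u(0,t) = u(π,t) = 0.
Separating variables: u = Σ [A_n cos(ω_n t) + B_n sin(ω_n t)] sin(nx), ω_n = 2n. From ICs (B_n = velocity coefficient / ω_n): A_2=2, B_3=1.
So u(x,t) = sin(6t)sin(3x) + 2sin(2x)cos(4t), and y(x,t) = exp(-x)u(x,t).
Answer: y(x, t) = exp(-x)sin(6t)sin(3x) + 2exp(-x)sin(2x)cos(4t)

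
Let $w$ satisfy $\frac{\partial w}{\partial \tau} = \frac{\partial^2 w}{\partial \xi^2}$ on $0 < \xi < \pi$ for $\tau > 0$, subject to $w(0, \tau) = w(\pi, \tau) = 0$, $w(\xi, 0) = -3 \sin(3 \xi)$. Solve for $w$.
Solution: Separating variables: $w = \sum c_n e^{-n^2\tau} \sin(n\xi)$. From $w(\xi,0) = -3 \sin(3 \xi)$: $c_3=-3$.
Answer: $w(\xi, \tau) = -3 e^{-9 \tau} \sin(3 \xi)$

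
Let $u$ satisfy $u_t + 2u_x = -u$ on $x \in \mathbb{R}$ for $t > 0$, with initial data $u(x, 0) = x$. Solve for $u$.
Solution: Substitute $u = e^{-t}w$.
Then $u_t = e^{-t}(w_t - w)$, $u_x = e^{-t}w_x$; substituting and dividing by $e^{-t}$, the lower-order terms cancel: $w_t + 2w_x = 0$ (standard advection equation).
Data for $w$: $w(x,0) = u(x,0) = x$.
By characteristics ($dx/dt = 2$), $w(x,t) = f(x - 2t)$ with $f = w( \cdot , 0)$.
So $w(x,t) = -2 t + x$, and $u(x,t) = e^{-t}w(x,t)$.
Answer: $u(x, t) = -2 t e^{-t} + x e^{-t}$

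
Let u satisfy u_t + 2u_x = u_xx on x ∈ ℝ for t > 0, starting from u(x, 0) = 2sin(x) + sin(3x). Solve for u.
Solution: Change to a moving frame: let η = x - 2t, σ = t and write u(x,t) = w(η,σ).
By the chain rule u_t = w_σ - 2w_η, u_x = w_η, u_xx = w_ηη.
Then u_t + 2u_x = w_σ: the advection term cancels and the PDE becomes the heat equation w_σ = w_ηη on η ∈ ℝ.
Initial data: w(η,0) = u(η,0) = 2sin(η) + sin(3η).
On η ∈ ℝ each mode satisfies (sin(nη))″ = -n² sin(nη), so exp(-n²σ) sin(nη) solves the heat equation; by superposition w(η,σ) = Σ c_n exp(-n²σ) sin(nη).
Reading off the coefficients: c_1=2, c_3=1, so w(η,σ) = 2exp(-σ)sin(η) + exp(-9σ)sin(3η).
Substituting back η = x - 2t, σ = t: u(x,t) = w(x - 2t, t).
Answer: u(x, t) = -2exp(-t)sin(2t - x) - exp(-9t)sin(6t - 3x)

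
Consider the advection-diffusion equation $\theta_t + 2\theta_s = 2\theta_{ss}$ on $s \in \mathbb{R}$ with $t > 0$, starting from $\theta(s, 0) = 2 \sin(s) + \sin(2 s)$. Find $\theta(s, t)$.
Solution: Moving frame: $\eta = s - 2t$, $\sigma = t$, $\theta = u(\eta,\sigma)$, so $\theta_t = u_{\sigma} - 2u_{\eta}$ and $\theta_{ss} = u_{\eta\eta}$.
Hence $\theta_t + 2\theta_s = u_{\sigma}$ and the PDE becomes the heat equation $u_{\sigma} = 2u_{\eta\eta}$ on $\eta \in \mathbb{R}$.
Initial data: $u(\eta,0) = \theta(\eta,0) = 2 \sin(\eta) + \sin(2 \eta)$. Each mode $\sin(n\eta)$ decays as $e^{-2n^2\sigma}$ on $\mathbb{R}$, so $u(\eta,\sigma) = \sum c_n e^{-2n^2\sigma} \sin(n\eta)$ with $c_1=2, c_2=1$: $u(\eta,\sigma) = 2 e^{-2 \sigma} \sin(\eta) + e^{-8 \sigma} \sin(2 \eta)$.
Substituting back: $\theta(s,t) = u(s - 2t, t)$.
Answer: $\theta(s, t) = 2 e^{-2 t} \sin(s - 2 t) + e^{-8 t} \sin(2 s - 4 t)$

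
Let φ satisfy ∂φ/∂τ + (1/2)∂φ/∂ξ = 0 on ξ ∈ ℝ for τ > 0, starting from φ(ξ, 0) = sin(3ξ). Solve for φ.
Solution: By characteristics (dξ/dτ = 1/2), φ(ξ,τ) = f(ξ - (1/2)τ) with f = φ(·, 0).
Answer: φ(ξ, τ) = sin(3ξ - 3τ/2)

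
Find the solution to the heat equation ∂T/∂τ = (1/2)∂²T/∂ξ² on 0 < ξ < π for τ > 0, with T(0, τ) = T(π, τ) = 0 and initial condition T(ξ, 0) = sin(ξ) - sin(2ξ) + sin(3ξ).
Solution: Using separation of variables T = X(ξ)G(τ):
Eigenfunctions: sin(nξ), n = 1, 2, 3, ...
General solution: T(ξ, τ) = Σ c_n sin(nξ) exp(-n² τ/2)
Matching T(ξ,0) = sin(ξ) - sin(2ξ) + sin(3ξ) term by term: c_1=1, c_2=-1, c_3=1.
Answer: T(ξ, τ) = -exp(-2τ)sin(2ξ) + exp(-τ/2)sin(ξ) + exp(-9τ/2)sin(3ξ)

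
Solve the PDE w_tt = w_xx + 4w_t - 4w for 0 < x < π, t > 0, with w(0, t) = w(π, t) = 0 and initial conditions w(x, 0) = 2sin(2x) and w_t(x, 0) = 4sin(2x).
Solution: Substitute w = exp(2t)u.
Then w_t = exp(2t)(u_t + 2u), w_tt = exp(2t)(u_tt + 4u_t + 4u), w_xx = exp(2t)u_xx; substituting and dividing by exp(2t), the lower-order terms cancel: u_tt = u_xx (standard wave equation).
Data for u: u(x,0) = w(x,0) = 2sin(2x); u_t(x,0) = w_t(x,0) - 2w(x,0) = 0. The boundary conditions carry over: u(0,t) = u(π,t) = 0.
Separating variables: u = Σ [A_n cos(ω_n t) + B_n sin(ω_n t)] sin(nx), ω_n = n. From ICs: A_2=2.
So u(x,t) = 2sin(2x)cos(2t), and w(x,t) = exp(2t)u(x,t).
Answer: w(x, t) = 2exp(2t)sin(2x)cos(2t)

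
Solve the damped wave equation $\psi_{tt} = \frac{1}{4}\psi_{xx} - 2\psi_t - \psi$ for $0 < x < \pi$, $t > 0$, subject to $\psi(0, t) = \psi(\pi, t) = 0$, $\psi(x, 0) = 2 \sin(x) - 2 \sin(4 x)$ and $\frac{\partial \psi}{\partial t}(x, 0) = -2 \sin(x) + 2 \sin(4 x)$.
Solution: Substitute $\psi = e^{-t}u$.
Then $\psi_t = e^{-t}(u_t - u)$, $\psi_{tt} = e^{-t}(u_{tt} - 2u_t + u)$, $\psi_{xx} = e^{-t}u_{xx}$; substituting and dividing by $e^{-t}$, the lower-order terms cancel: $u_{tt} = \frac{1}{4}u_{xx}$ (standard wave equation).
Data for $u$: $u(x,0) = \psi(x,0) = 2 \sin(x) - 2 \sin(4 x)$; $u_t(x,0) = \psi_t(x,0) + \psi(x,0) = 0$. The boundary conditions carry over: $u(0,t) = u(\pi,t) = 0$.
Separating variables: $u = \sum [A_n \cos(\omega_n t) + B_n \sin(\omega_n t)] \sin(nx)$, $\omega_n = n/2$. From ICs: $A_1=2, A_4=-2$.
So $u(x,t) = 2 \sin(x) \cos(t/2) - 2 \sin(4 x) \cos(2 t)$, and $\psi(x,t) = e^{-t}u(x,t)$.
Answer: $\psi(x, t) = 2 e^{-t} \sin(x) \cos(t/2) - 2 e^{-t} \sin(4 x) \cos(2 t)$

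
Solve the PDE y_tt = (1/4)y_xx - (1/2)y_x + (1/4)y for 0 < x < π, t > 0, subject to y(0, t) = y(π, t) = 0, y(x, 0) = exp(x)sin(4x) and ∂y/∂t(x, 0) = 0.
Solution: Substitute y = exp(x)u.
Then y_x = exp(x)(u_x + u), y_xx = exp(x)(u_xx + 2u_x + u), y_tt = exp(x)u_tt; substituting and dividing by exp(x), the lower-order terms cancel: u_tt = (1/4)u_xx (standard wave equation).
Data for u: u(x,0) = exp(-x)y(x,0) = sin(4x); u_t(x,0) = exp(-x)y_t(x,0) = 0. The boundary conditions carry over: u(0,t) = u(π,t) = 0.
Separating variables: u = Σ [A_n cos(ω_n t) + B_n sin(ω_n t)] sin(nx), ω_n = n/2. From ICs: A_4=1.
So u(x,t) = sin(4x)cos(2t), and y(x,t) = exp(x)u(x,t).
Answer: y(x, t) = exp(x)sin(4x)cos(2t)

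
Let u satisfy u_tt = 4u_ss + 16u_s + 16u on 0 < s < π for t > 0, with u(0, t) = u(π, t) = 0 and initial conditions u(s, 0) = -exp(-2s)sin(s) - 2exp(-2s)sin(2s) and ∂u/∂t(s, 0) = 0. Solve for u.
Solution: Substitute u = exp(-2s)w.
Then u_s = exp(-2s)(w_s - 2w), u_ss = exp(-2s)(w_ss - 4w_s + 4w), u_tt = exp(-2s)w_tt; substituting and dividing by exp(-2s), the lower-order terms cancel: w_tt = 4w_ss (standard wave equation).
Data for w: w(s,0) = exp(2s)u(s,0) = -sin(s) - 2sin(2s); w_t(s,0) = exp(2s)u_t(s,0) = 0. The boundary conditions carry over: w(0,t) = w(π,t) = 0.
Separating variables: w = Σ [A_n cos(ω_n t) + B_n sin(ω_n t)] sin(ns), ω_n = 2n. From ICs: A_1=-1, A_2=-2.
So w(s,t) = -sin(s)cos(2t) - 2sin(2s)cos(4t), and u(s,t) = exp(-2s)w(s,t).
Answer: u(s, t) = -exp(-2s)sin(s)cos(2t) - 2exp(-2s)sin(2s)cos(4t)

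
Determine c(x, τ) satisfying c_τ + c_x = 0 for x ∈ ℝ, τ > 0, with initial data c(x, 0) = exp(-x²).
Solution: By characteristics (dx/dτ = 1), c(x,τ) = f(x - τ) with f = c(·, 0).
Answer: c(x, τ) = exp(-(x - τ)²)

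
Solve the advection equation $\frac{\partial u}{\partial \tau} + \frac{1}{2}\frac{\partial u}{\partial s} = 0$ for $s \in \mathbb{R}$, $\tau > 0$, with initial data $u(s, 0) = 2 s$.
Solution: By characteristics ($ds/d\tau = 1/2$), $u(s,\tau) = f(s - \frac{1}{2}\tau)$ with $f = u( \cdot , 0)$.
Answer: $u(s, \tau) = - \tau + 2 s$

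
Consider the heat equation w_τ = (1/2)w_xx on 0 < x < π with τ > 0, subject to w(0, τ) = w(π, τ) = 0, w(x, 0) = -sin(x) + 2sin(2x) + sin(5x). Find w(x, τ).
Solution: Using separation of variables w = X(x)T(τ):
Eigenfunctions: sin(nx), n = 1, 2, 3, ...
General solution: w(x, τ) = Σ c_n sin(nx) exp(-n² τ/2)
Matching w(x,0) = -sin(x) + 2sin(2x) + sin(5x) term by term: c_1=-1, c_2=2, c_5=1.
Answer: w(x, τ) = 2exp(-2τ)sin(2x) - exp(-τ/2)sin(x) + exp(-25τ/2)sin(5x)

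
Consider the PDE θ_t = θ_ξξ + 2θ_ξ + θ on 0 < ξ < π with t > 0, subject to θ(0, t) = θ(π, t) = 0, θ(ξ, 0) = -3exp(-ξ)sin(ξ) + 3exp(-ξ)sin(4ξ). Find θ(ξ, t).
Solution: Substitute θ = exp(-ξ)u, i.e. u = exp(ξ)θ.
By the product rule, θ_ξ = exp(-ξ)(u_ξ - u), θ_ξξ = exp(-ξ)(u_ξξ - 2u_ξ + u), θ_t = exp(-ξ)u_t.
Substituting into the PDE and dividing by exp(-ξ): u_t = (u_ξξ - 2u_ξ + u) + 2(u_ξ - u) + u.
The lower-order terms cancel, leaving the standard heat equation u_t = u_ξξ.
Initial data for u: u(ξ,0) = exp(ξ)θ(ξ,0) = -3sin(ξ) + 3sin(4ξ). The boundary conditions carry over: u(0,t) = u(π,t) = 0.
Solve for u:
  Using separation of variables u = X(ξ)G(t):
  Eigenfunctions: sin(nξ), n = 1, 2, 3, ...
  General solution: u(ξ, t) = Σ c_n sin(nξ) exp(-n² t)
  Matching u(ξ,0) = -3sin(ξ) + 3sin(4ξ) term by term: c_1=-3, c_4=3.
Hence u(ξ,t) = -3exp(-t)sin(ξ) + 3exp(-16t)sin(4ξ).
Transform back: θ(ξ,t) = exp(-ξ)u(ξ,t).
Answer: θ(ξ, t) = -3exp(-t)exp(-ξ)sin(ξ) + 3exp(-16t)exp(-ξ)sin(4ξ)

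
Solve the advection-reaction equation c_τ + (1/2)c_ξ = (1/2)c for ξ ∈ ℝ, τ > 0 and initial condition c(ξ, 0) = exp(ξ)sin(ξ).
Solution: Substitute c = exp(ξ)u.
Then c_ξ = exp(ξ)(u_ξ + u), c_τ = exp(ξ)u_τ; substituting and dividing by exp(ξ), the lower-order terms cancel: u_τ + (1/2)u_ξ = 0 (standard advection equation).
Data for u: u(ξ,0) = exp(-ξ)c(ξ,0) = sin(ξ).
By characteristics (dξ/dτ = 1/2), u(ξ,τ) = f(ξ - (1/2)τ) with f = u(·, 0).
So u(ξ,τ) = sin(ξ - τ/2), and c(ξ,τ) = exp(ξ)u(ξ,τ).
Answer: c(ξ, τ) = exp(ξ)sin(ξ - τ/2)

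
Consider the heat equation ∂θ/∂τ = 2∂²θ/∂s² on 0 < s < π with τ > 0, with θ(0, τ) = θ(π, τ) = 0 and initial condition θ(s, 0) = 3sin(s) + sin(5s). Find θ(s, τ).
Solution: Separating variables: θ = Σ c_n exp(-2n²τ) sin(ns). From θ(s,0) = 3sin(s) + sin(5s): c_1=3, c_5=1.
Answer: θ(s, τ) = 3exp(-2τ)sin(s) + exp(-50τ)sin(5s)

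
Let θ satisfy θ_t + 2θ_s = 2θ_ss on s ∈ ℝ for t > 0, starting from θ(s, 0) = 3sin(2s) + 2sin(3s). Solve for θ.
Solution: Moving frame: η = s - 2t, σ = t, θ = u(η,σ), so θ_t = u_σ - 2u_η and θ_ss = u_ηη.
Hence θ_t + 2θ_s = u_σ and the PDE becomes the heat equation u_σ = 2u_ηη on η ∈ ℝ.
Initial data: u(η,0) = θ(η,0) = 3sin(2η) + 2sin(3η). Each mode sin(nη) decays as exp(-2n²σ) on ℝ, so u(η,σ) = Σ c_n exp(-2n²σ) sin(nη) with c_2=3, c_3=2: u(η,σ) = 3exp(-8σ)sin(2η) + 2exp(-18σ)sin(3η).
Substituting back: θ(s,t) = u(s - 2t, t).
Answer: θ(s, t) = 3exp(-8t)sin(2s - 4t) + 2exp(-18t)sin(3s - 6t)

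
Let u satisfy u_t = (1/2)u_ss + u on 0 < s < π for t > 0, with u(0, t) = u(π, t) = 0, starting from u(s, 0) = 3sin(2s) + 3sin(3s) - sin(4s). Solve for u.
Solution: Substitute u = exp(t)w, i.e. w = exp(-t)u.
By the product rule, u_t = exp(t)(w_t + w), u_ss = exp(t)w_ss.
Substituting into the PDE and dividing by exp(t): w_t + w = (1/2)w_ss + w.
The lower-order terms cancel, leaving the standard heat equation w_t = (1/2)w_ss.
Initial data for w: w(s,0) = u(s,0) = 3sin(2s) + 3sin(3s) - sin(4s). The boundary conditions carry over: w(0,t) = w(π,t) = 0.
Solve for w:
  Using separation of variables w = X(s)T(t):
  Eigenfunctions: sin(ns), n = 1, 2, 3, ...
  General solution: w(s, t) = Σ c_n sin(ns) exp(-n² t/2)
  Matching w(s,0) = 3sin(2s) + 3sin(3s) - sin(4s) term by term: c_2=3, c_3=3, c_4=-1.
Hence w(s,t) = 3exp(-2t)sin(2s) - exp(-8t)sin(4s) + 3exp(-9t/2)sin(3s).
Transform back: u(s,t) = exp(t)w(s,t).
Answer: u(s, t) = 3exp(-t)sin(2s) - exp(-7t)sin(4s) + 3exp(-7t/2)sin(3s)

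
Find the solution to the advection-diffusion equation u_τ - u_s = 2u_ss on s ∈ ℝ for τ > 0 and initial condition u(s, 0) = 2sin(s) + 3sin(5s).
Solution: Change to a moving frame: let η = s + τ, σ = τ and write u(s,τ) = w(η,σ).
By the chain rule u_τ = w_σ + w_η, u_s = w_η, u_ss = w_ηη.
Then u_τ - u_s = w_σ: the advection term cancels and the PDE becomes the heat equation w_σ = 2w_ηη on η ∈ ℝ.
Initial data: w(η,0) = u(η,0) = 2sin(η) + 3sin(5η).
On η ∈ ℝ each mode satisfies (sin(nη))″ = -n² sin(nη), so exp(-2n²σ) sin(nη) solves the heat equation; by superposition w(η,σ) = Σ c_n exp(-2n²σ) sin(nη).
Reading off the coefficients: c_1=2, c_5=3, so w(η,σ) = 2exp(-2σ)sin(η) + 3exp(-50σ)sin(5η).
Substituting back η = s + τ, σ = τ: u(s,τ) = w(s + τ, τ).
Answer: u(s, τ) = 2exp(-2τ)sin(s + τ) + 3exp(-50τ)sin(5s + 5τ)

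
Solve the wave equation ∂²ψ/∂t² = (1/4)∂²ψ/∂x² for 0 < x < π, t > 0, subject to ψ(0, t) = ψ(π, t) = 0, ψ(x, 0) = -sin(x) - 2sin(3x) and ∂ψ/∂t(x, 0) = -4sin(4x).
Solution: Separating variables: ψ = Σ [A_n cos(ω_n t) + B_n sin(ω_n t)] sin(nx), ω_n = n/2. From ICs (B_n = velocity coefficient / ω_n): A_1=-1, A_3=-2, B_4=-2.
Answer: ψ(x, t) = -2sin(2t)sin(4x) - sin(x)cos(t/2) - 2sin(3x)cos(3t/2)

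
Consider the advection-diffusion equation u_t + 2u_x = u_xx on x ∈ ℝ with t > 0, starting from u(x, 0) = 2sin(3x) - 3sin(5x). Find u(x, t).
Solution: Change to a moving frame: let η = x - 2t, σ = t and write u(x,t) = w(η,σ).
By the chain rule u_t = w_σ - 2w_η, u_x = w_η, u_xx = w_ηη.
Then u_t + 2u_x = w_σ: the advection term cancels and the PDE becomes the heat equation w_σ = w_ηη on η ∈ ℝ.
Initial data: w(η,0) = u(η,0) = 2sin(3η) - 3sin(5η).
On η ∈ ℝ each mode satisfies (sin(nη))″ = -n² sin(nη), so exp(-n²σ) sin(nη) solves the heat equation; by superposition w(η,σ) = Σ c_n exp(-n²σ) sin(nη).
Reading off the coefficients: c_3=2, c_5=-3, so w(η,σ) = 2exp(-9σ)sin(3η) - 3exp(-25σ)sin(5η).
Substituting back η = x - 2t, σ = t: u(x,t) = w(x - 2t, t).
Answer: u(x, t) = -2exp(-9t)sin(6t - 3x) + 3exp(-25t)sin(10t - 5x)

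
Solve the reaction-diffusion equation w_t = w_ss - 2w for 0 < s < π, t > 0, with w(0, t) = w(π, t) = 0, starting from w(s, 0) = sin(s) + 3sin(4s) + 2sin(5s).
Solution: Substitute w = exp(-2t)u.
Then w_t = exp(-2t)(u_t - 2u), w_ss = exp(-2t)u_ss; substituting and dividing by exp(-2t), the lower-order terms cancel: u_t = u_ss (standard heat equation).
Data for u: u(s,0) = w(s,0) = sin(s) + 3sin(4s) + 2sin(5s). The boundary conditions carry over: u(0,t) = u(π,t) = 0.
Separating variables: u = Σ c_n exp(-n²t) sin(ns). From u(s,0) = sin(s) + 3sin(4s) + 2sin(5s): c_1=1, c_4=3, c_5=2.
So u(s,t) = exp(-t)sin(s) + 3exp(-16t)sin(4s) + 2exp(-25t)sin(5s), and w(s,t) = exp(-2t)u(s,t).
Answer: w(s, t) = exp(-3t)sin(s) + 3exp(-18t)sin(4s) + 2exp(-27t)sin(5s)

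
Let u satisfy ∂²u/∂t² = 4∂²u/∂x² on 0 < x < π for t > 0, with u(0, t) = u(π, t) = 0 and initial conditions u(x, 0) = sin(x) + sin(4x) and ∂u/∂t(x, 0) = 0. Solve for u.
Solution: Using separation of variables u = X(x)T(t):
Eigenfunctions: sin(nx), n = 1, 2, 3, ...
General solution: u(x, t) = Σ [A_n cos(2n t) + B_n sin(2n t)] sin(nx)
From u(x,0) = sin(x) + sin(4x): A_1=1, A_4=1. From u_t(x,0) = 0: all B_n = 0.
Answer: u(x, t) = sin(x)cos(2t) + sin(4x)cos(8t)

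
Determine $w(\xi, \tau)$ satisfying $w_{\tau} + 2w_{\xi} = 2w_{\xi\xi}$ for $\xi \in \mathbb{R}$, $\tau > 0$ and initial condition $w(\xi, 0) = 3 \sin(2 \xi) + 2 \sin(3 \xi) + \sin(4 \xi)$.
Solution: Moving frame: $\eta = \xi - 2\tau$, $\sigma = \tau$, $w = u(\eta,\sigma)$, so $w_{\tau} = u_{\sigma} - 2u_{\eta}$ and $w_{\xi\xi} = u_{\eta\eta}$.
Hence $w_{\tau} + 2w_{\xi} = u_{\sigma}$ and the PDE becomes the heat equation $u_{\sigma} = 2u_{\eta\eta}$ on $\eta \in \mathbb{R}$.
Initial data: $u(\eta,0) = w(\eta,0) = 3 \sin(2 \eta) + 2 \sin(3 \eta) + \sin(4 \eta)$. Each mode $\sin(n\eta)$ decays as $e^{-2n^2\sigma}$ on $\mathbb{R}$, so $u(\eta,\sigma) = \sum c_n e^{-2n^2\sigma} \sin(n\eta)$ with $c_2=3, c_3=2, c_4=1$: $u(\eta,\sigma) = 3 e^{-8 \sigma} \sin(2 \eta) + 2 e^{-18 \sigma} \sin(3 \eta) + e^{-32 \sigma} \sin(4 \eta)$.
Substituting back: $w(\xi,\tau) = u(\xi - 2\tau, \tau)$.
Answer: $w(\xi, \tau) = -3 e^{-8 \tau} \sin(4 \tau - 2 \xi) - 2 e^{-18 \tau} \sin(6 \tau - 3 \xi) -  e^{-32 \tau} \sin(8 \tau - 4 \xi)$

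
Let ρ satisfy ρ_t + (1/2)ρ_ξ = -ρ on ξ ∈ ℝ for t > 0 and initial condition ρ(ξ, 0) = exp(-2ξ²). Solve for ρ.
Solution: Substitute ρ = exp(-t)u.
Then ρ_t = exp(-t)(u_t - u), ρ_ξ = exp(-t)u_ξ; substituting and dividing by exp(-t), the lower-order terms cancel: u_t + (1/2)u_ξ = 0 (standard advection equation).
Data for u: u(ξ,0) = ρ(ξ,0) = exp(-2ξ²).
By characteristics (dξ/dt = 1/2), u(ξ,t) = f(ξ - (1/2)t) with f = u(·, 0).
So u(ξ,t) = exp(-2(-t/2 + ξ)²), and ρ(ξ,t) = exp(-t)u(ξ,t).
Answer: ρ(ξ, t) = exp(-t)exp(-2(-t/2 + ξ)²)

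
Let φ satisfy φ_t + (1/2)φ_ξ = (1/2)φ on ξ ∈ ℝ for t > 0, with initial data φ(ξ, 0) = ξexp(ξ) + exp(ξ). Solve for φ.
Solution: Substitute φ = exp(ξ)u.
Then φ_ξ = exp(ξ)(u_ξ + u), φ_t = exp(ξ)u_t; substituting and dividing by exp(ξ), the lower-order terms cancel: u_t + (1/2)u_ξ = 0 (standard advection equation).
Data for u: u(ξ,0) = exp(-ξ)φ(ξ,0) = ξ + 1.
By characteristics (dξ/dt = 1/2), u(ξ,t) = f(ξ - (1/2)t) with f = u(·, 0).
So u(ξ,t) = -(1/2)t + ξ + 1, and φ(ξ,t) = exp(ξ)u(ξ,t).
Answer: φ(ξ, t) = -(1/2)texp(ξ) + ξexp(ξ) + exp(ξ)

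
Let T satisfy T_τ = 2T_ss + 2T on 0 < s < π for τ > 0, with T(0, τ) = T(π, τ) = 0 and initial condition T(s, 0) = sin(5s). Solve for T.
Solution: Substitute T = exp(2τ)u, i.e. u = exp(-2τ)T.
By the product rule, T_τ = exp(2τ)(u_τ + 2u), T_ss = exp(2τ)u_ss.
Substituting into the PDE and dividing by exp(2τ): u_τ + 2u = 2u_ss + 2u.
The lower-order terms cancel, leaving the standard heat equation u_τ = 2u_ss.
Initial data for u: u(s,0) = T(s,0) = sin(5s). The boundary conditions carry over: u(0,τ) = u(π,τ) = 0.
Solve for u:
  Using separation of variables u = X(s)G(τ):
  Eigenfunctions: sin(ns), n = 1, 2, 3, ...
  General solution: u(s, τ) = Σ c_n sin(ns) exp(-2n² τ)
  Matching u(s,0) = sin(5s) term by term: c_5=1.
Hence u(s,τ) = exp(-50τ)sin(5s).
Transform back: T(s,τ) = exp(2τ)u(s,τ).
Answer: T(s, τ) = exp(-48τ)sin(5s)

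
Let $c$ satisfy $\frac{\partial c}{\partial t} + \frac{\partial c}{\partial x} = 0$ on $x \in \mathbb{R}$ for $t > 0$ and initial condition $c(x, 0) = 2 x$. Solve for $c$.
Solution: By method of characteristics (waves move right with speed 1):
Along characteristics $x - t =$ const, $c$ is constant, so $c(x,t) = f(x - t)$ with $f = c( \cdot , 0)$.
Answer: $c(x, t) = -2 t + 2 x$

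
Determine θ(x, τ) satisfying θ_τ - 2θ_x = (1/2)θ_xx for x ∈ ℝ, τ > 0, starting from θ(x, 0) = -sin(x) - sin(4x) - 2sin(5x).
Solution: Moving frame: η = x + 2τ, σ = τ, θ = u(η,σ), so θ_τ = u_σ + 2u_η and θ_xx = u_ηη.
Hence θ_τ - 2θ_x = u_σ and the PDE becomes the heat equation u_σ = (1/2)u_ηη on η ∈ ℝ.
Initial data: u(η,0) = θ(η,0) = -sin(η) - sin(4η) - 2sin(5η). Each mode sin(nη) decays as exp(-n²σ/2) on ℝ, so u(η,σ) = Σ c_n exp(-n²σ/2) sin(nη) with c_1=-1, c_4=-1, c_5=-2: u(η,σ) = -exp(-8σ)sin(4η) - exp(-σ/2)sin(η) - 2exp(-25σ/2)sin(5η).
Substituting back: θ(x,τ) = u(x + 2τ, τ).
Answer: θ(x, τ) = -exp(-8τ)sin(4x + 8τ) - exp(-τ/2)sin(x + 2τ) - 2exp(-25τ/2)sin(5x + 10τ)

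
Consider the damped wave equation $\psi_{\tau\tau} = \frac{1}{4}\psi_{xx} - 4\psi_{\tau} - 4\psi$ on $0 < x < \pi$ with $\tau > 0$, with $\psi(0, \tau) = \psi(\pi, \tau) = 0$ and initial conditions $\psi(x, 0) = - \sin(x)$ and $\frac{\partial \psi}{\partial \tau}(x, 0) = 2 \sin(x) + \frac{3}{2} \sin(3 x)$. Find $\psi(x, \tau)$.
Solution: Substitute $\psi = e^{-2\tau}u$, i.e. $u = e^{2\tau}\psi$.
By the product rule, $\psi_{\tau} = e^{-2\tau}(u_{\tau} - 2u)$, $\psi_{\tau\tau} = e^{-2\tau}(u_{\tau\tau} - 4u_{\tau} + 4u)$, $\psi_{xx} = e^{-2\tau}u_{xx}$.
Substituting into the PDE and dividing by $e^{-2\tau}$: $u_{\tau\tau} - 4u_{\tau} + 4u = \frac{1}{4}u_{xx} - 4(u_{\tau} - 2u) - 4u$.
The lower-order terms cancel, leaving the standard wave equation $u_{\tau\tau} = \frac{1}{4}u_{xx}$.
Initial data for $u$: $u(x,0) = \psi(x,0) = - \sin(x)$; $u_{\tau}(x,0) = \psi_{\tau}(x,0) + 2\psi(x,0) = \frac{3}{2} \sin(3 x)$. The boundary conditions carry over: $u(0,\tau) = u(\pi,\tau) = 0$.
Solve for $u$:
  Using separation of variables $u = X(x)T(\tau)$:
  Eigenfunctions: $\sin(nx)$, $n = 1, 2, 3, \ldots$
  General solution: $u(x, \tau) = \sum [A_n \cos(n \tau/2) + B_n \sin(n \tau/2)] \sin(nx)$
  From $u(x,0) = - \sin(x)$: $A_1=-1$. From $u_{\tau}(x,0) = \frac{3}{2} \sin(3 x)$, using $u_{\tau}(x,0) = \sum \omega_n B_n \sin(nx)$ with $\omega_n = n/2$: $B_3 = (3/2)/(3/2) = 1$.
Hence $u(x,\tau) = - \sin(x) \cos(\tau/2) + \sin(3 x) \sin(3 \tau/2)$.
Transform back: $\psi(x,\tau) = e^{-2\tau}u(x,\tau)$.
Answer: $\psi(x, \tau) = e^{-2 \tau} \sin(3 \tau/2) \sin(3 x) -  e^{-2 \tau} \sin(x) \cos(\tau/2)$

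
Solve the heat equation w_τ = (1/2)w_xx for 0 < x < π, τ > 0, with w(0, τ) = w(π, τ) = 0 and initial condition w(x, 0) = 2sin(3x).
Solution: Separating variables: w = Σ c_n exp(-n²τ/2) sin(nx). From w(x,0) = 2sin(3x): c_3=2.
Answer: w(x, τ) = 2exp(-9τ/2)sin(3x)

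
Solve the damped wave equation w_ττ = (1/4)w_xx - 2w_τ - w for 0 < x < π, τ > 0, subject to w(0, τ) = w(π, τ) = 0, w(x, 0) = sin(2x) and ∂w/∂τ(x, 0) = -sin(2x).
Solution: Substitute w = exp(-τ)u.
Then w_τ = exp(-τ)(u_τ - u), w_ττ = exp(-τ)(u_ττ - 2u_τ + u), w_xx = exp(-τ)u_xx; substituting and dividing by exp(-τ), the lower-order terms cancel: u_ττ = (1/4)u_xx (standard wave equation).
Data for u: u(x,0) = w(x,0) = sin(2x); u_τ(x,0) = w_τ(x,0) + w(x,0) = 0. The boundary conditions carry over: u(0,τ) = u(π,τ) = 0.
Separating variables: u = Σ [A_n cos(ω_n τ) + B_n sin(ω_n τ)] sin(nx), ω_n = n/2. From ICs: A_2=1.
So u(x,τ) = sin(2x)cos(τ), and w(x,τ) = exp(-τ)u(x,τ).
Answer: w(x, τ) = exp(-τ)sin(2x)cos(τ)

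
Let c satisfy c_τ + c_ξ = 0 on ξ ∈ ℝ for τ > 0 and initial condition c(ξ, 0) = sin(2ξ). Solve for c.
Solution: By method of characteristics (waves move right with speed 1):
Along characteristics ξ - τ = const, c is constant, so c(ξ,τ) = f(ξ - τ) with f = c(·, 0).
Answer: c(ξ, τ) = sin(2ξ - 2τ)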